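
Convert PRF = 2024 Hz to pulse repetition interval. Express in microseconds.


PRI = 1/2024 = 0.0004940711 s = 494.1 us

494.1 us


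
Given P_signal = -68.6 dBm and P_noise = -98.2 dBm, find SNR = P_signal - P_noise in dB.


SNR = -68.6 - (-98.2) = 29.6 dB

29.6 dB


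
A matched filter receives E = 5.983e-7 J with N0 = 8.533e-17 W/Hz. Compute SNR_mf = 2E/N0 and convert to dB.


SNR_lin = 2 * 5.983e-7 / 8.533e-17 = 1.402e10
SNR_dB = 10*log10(1.402e10) = 101.5 dB

101.5 dB


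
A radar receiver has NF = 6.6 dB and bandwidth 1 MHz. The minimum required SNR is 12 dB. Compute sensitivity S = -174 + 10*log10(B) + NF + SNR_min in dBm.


10*log10(1000000.0) = 60.0
S = -174 + 60.0 + 6.6 + 12 = -95.4 dBm

-95.4 dBm


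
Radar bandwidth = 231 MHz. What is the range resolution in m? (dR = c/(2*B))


dR = 3e8 / (2 * 231000000.0) = 0.65 m

0.65 m


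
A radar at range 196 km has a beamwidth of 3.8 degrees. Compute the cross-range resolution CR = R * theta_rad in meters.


BW_rad = 0.066322512
CR = 196000 * 0.066322512 = 12999.2 m

12999.2 m


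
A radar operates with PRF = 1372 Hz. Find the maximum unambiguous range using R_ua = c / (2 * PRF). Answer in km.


R_ua = 3e8 / (2 * 1372) = 109329.4 m = 109.3 km

109.3 km


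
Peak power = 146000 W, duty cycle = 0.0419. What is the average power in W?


P_avg = 146000 * 0.0419 = 6117.4 W

6117.4 W


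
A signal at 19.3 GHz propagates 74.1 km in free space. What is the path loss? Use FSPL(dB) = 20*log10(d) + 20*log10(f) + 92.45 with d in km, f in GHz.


20*log10(74.1) = 37.4
20*log10(19.3) = 25.71
FSPL = 155.6 dB

155.6 dB


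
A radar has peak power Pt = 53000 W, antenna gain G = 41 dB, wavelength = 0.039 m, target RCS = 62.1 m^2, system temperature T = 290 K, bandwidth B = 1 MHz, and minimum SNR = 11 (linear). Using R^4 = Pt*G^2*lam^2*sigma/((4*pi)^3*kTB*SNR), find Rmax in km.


G_lin = 10^(41/10) = 12589.254118
R^4 = 53000 * 12589.254118^2 * 0.039^2 * 62.1 / ((4*pi)^3 * 1.38e-23 * 290 * 1000000.0 * 11)
R^4 = 9.08233e21 m^4
R_max = (9.08233e21)^(1/4) = 308709.0 m = 308.7 km

308.7 km


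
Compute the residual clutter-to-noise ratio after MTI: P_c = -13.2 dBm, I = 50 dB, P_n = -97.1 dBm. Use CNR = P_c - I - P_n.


CNR = -13.2 - 50 - (-97.1) = 33.9 dB

33.9 dB


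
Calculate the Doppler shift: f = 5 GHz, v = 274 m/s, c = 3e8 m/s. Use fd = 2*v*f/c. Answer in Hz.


fd = 2 * 274 * 5000000000.0 / 3e8 = 9133.3 Hz

9133.3 Hz


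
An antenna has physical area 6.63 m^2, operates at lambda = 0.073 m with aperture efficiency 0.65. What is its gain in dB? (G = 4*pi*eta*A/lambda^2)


G_linear = 4*pi*0.65*6.63/0.073^2 = 10162.28
G_dB = 10*log10(10162.28) = 40.1 dB

40.1 dB


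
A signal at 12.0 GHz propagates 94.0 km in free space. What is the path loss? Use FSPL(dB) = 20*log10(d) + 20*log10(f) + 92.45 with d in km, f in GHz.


20*log10(94.0) = 39.46
20*log10(12.0) = 21.58
FSPL = 153.5 dB

153.5 dB


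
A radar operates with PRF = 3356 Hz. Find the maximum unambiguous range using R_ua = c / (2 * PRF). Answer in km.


R_ua = 3e8 / (2 * 3356) = 44696.1 m = 44.7 km

44.7 km


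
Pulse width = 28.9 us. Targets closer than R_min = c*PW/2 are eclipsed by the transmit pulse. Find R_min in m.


R_min = 3e8 * 28.9e-6 / 2 = 4335.0 m

4335.0 m


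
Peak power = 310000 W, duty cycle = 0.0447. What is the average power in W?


P_avg = 310000 * 0.0447 = 13857.0 W

13857.0 W


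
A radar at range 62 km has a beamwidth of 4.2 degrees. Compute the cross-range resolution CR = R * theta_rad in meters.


BW_rad = 0.073303829
CR = 62000 * 0.073303829 = 4544.8 m

4544.8 m


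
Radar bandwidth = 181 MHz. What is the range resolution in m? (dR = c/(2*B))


dR = 3e8 / (2 * 181000000.0) = 0.83 m

0.83 m


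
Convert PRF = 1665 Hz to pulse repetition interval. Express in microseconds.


PRI = 1/1665 = 0.0006006006 s = 600.6 us

600.6 us


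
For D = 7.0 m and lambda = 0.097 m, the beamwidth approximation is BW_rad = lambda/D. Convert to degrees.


BW_rad = 0.097 / 7.0 = 0.013857
BW_deg = 0.79 degrees

0.79 degrees


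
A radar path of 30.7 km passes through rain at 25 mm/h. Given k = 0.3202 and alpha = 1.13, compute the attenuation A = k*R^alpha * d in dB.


gamma = 0.3202 * 25^1.13 = 12.16448 dB/km
A = 12.16448 * 30.7 = 373.45 dB

373.45 dB


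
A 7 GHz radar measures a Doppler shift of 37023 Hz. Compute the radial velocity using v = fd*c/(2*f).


v = 37023 * 3e8 / (2 * 7000000000.0) = 793.4 m/s

793.4 m/s


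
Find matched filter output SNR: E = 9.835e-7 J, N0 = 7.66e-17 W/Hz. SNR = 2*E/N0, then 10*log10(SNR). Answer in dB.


SNR_lin = 2 * 9.835e-7 / 7.66e-17 = 2.568e10
SNR_dB = 10*log10(2.568e10) = 104.1 dB

104.1 dB


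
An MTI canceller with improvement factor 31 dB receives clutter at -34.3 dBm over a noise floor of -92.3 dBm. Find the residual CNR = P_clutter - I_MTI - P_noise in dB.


CNR = -34.3 - 31 - (-92.3) = 27.0 dB

27.0 dB


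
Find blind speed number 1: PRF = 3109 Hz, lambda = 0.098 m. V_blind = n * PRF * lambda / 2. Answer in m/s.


V_blind = 1 * 3109 * 0.098 / 2 = 152.3 m/s

152.3 m/s


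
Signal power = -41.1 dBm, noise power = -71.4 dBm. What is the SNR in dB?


SNR = -41.1 - (-71.4) = 30.3 dB

30.3 dB


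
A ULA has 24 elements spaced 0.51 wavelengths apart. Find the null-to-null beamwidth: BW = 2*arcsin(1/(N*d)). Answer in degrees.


1/(N*d) = 1/(24*0.51) = 0.081699
BW = 2*arcsin(0.081699) = 9.4 degrees

9.4 degrees


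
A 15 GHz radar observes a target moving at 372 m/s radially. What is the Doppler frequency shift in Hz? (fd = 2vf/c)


fd = 2 * 372 * 15000000000.0 / 3e8 = 37200.0 Hz

37200.0 Hz


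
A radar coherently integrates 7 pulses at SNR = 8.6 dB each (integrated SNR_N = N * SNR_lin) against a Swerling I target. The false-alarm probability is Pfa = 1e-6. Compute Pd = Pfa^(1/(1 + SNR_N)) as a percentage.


SNR_lin = 10^(8.6/10) = 7.24436
SNR_N = 7 * 7.24436 = 50.71052
1/(1 + SNR_N) = 1/51.71052 = 0.0193384
Pd = (1e-6)^0.0193384 = 0.76554
Pd = 76.6%

76.6%


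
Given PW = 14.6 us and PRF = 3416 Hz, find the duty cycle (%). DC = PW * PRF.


DC = 14.6e-6 * 3416 * 100 = 4.99%

4.99%


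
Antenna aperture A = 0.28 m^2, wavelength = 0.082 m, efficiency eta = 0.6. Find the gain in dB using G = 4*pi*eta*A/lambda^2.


G_linear = 4*pi*0.6*0.28/0.082^2 = 313.97
G_dB = 10*log10(313.97) = 25.0 dB

25.0 dB


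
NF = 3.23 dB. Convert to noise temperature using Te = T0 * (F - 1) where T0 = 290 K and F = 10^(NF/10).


NF_lin = 10^(3.23/10) = 2.103778
Te = 290 * (2.103778 - 1) = 320.1 K

320.1 K


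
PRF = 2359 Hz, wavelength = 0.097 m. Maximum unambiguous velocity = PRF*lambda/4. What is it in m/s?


V_ua = 2359 * 0.097 / 4 = 57.2 m/s

57.2 m/s


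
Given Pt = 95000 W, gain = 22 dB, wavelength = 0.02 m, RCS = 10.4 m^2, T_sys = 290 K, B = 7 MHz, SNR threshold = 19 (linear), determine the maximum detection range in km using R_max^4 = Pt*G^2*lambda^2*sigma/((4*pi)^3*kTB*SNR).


G_lin = 10^(22/10) = 158.489319
R^4 = 95000 * 158.489319^2 * 0.02^2 * 10.4 / ((4*pi)^3 * 1.38e-23 * 290 * 7000000.0 * 19)
R^4 = 9.3985e15 m^4
R_max = (9.3985e15)^(1/4) = 9846.1 m = 9.8 km

9.8 km


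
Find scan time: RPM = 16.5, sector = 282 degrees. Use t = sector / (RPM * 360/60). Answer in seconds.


t = 282 / (16.5 * 360) * 60 = 2.85 s

2.85 s


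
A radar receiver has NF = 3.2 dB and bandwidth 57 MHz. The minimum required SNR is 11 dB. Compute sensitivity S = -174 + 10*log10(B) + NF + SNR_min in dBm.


10*log10(57000000.0) = 77.56
S = -174 + 77.56 + 3.2 + 11 = -82.2 dBm

-82.2 dBm


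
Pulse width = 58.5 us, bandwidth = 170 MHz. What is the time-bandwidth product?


TBP = 58.5 * 170 = 9945.0

9945.0


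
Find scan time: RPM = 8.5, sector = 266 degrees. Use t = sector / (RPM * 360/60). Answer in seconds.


t = 266 / (8.5 * 360) * 60 = 5.22 s

5.22 s


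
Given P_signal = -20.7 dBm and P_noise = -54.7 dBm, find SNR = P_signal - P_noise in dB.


SNR = -20.7 - (-54.7) = 34.0 dB

34.0 dB


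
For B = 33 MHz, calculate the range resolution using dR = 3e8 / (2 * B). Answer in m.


dR = 3e8 / (2 * 33000000.0) = 4.55 m

4.55 m


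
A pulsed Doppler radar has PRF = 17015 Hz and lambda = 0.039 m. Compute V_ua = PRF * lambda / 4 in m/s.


V_ua = 17015 * 0.039 / 4 = 165.9 m/s

165.9 m/s


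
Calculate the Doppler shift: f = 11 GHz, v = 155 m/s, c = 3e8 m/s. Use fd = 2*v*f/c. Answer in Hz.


fd = 2 * 155 * 11000000000.0 / 3e8 = 11366.7 Hz

11366.7 Hz


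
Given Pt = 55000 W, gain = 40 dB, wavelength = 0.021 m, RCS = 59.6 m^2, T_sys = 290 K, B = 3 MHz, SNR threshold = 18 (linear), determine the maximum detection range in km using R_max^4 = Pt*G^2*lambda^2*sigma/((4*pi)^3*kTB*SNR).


G_lin = 10^(40/10) = 10000.0
R^4 = 55000 * 10000.0^2 * 0.021^2 * 59.6 / ((4*pi)^3 * 1.38e-23 * 290 * 3000000.0 * 18)
R^4 = 3.37091e20 m^4
R_max = (3.37091e20)^(1/4) = 135499.2 m = 135.5 km

135.5 km


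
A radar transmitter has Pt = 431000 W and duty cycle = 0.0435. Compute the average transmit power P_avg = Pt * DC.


P_avg = 431000 * 0.0435 = 18748.5 W

18748.5 W


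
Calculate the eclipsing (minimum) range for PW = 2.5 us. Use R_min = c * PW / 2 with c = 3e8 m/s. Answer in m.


R_min = 3e8 * 2.5e-6 / 2 = 375.0 m

375.0 m


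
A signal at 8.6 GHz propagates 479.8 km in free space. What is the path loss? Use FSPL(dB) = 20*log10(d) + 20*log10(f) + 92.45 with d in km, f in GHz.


20*log10(479.8) = 53.62
20*log10(8.6) = 18.69
FSPL = 164.8 dB

164.8 dB


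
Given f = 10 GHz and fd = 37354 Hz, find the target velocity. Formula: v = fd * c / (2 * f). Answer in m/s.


v = 37354 * 3e8 / (2 * 10000000000.0) = 560.3 m/s

560.3 m/s


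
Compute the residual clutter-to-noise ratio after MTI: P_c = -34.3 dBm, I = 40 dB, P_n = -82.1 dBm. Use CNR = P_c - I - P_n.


CNR = -34.3 - 40 - (-82.1) = 7.8 dB

7.8 dB


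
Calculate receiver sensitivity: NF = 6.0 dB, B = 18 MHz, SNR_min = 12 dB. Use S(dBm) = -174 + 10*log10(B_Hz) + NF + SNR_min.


10*log10(18000000.0) = 72.55
S = -174 + 72.55 + 6.0 + 12 = -83.4 dBm

-83.4 dBm


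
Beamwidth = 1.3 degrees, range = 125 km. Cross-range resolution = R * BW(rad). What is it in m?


BW_rad = 0.02268928
CR = 125000 * 0.02268928 = 2836.2 m

2836.2 m


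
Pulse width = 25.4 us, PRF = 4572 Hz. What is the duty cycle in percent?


DC = 25.4e-6 * 4572 * 100 = 11.61%

11.61%


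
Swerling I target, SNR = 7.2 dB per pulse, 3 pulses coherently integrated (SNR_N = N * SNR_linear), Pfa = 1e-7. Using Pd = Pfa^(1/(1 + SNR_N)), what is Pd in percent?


SNR_lin = 10^(7.2/10) = 5.24807
SNR_N = 3 * 5.24807 = 15.74421
1/(1 + SNR_N) = 1/16.74421 = 0.0597221
Pd = (1e-7)^0.0597221 = 0.3819
Pd = 38.2%

38.2%


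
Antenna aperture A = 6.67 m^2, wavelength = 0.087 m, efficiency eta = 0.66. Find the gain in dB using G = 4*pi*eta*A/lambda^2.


G_linear = 4*pi*0.66*6.67/0.087^2 = 7308.72
G_dB = 10*log10(7308.72) = 38.6 dB

38.6 dB


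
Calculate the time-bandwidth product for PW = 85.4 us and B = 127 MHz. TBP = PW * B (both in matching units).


TBP = 85.4 * 127 = 10845.8

10845.8


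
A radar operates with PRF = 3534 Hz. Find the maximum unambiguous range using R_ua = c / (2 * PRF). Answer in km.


R_ua = 3e8 / (2 * 3534) = 42444.8 m = 42.4 km

42.4 km


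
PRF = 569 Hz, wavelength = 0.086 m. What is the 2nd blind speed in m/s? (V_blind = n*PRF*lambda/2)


V_blind = 2 * 569 * 0.086 / 2 = 48.9 m/s

48.9 m/s


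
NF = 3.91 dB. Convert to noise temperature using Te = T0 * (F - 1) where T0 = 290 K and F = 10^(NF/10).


NF_lin = 10^(3.91/10) = 2.460368
Te = 290 * (2.460368 - 1) = 423.5 K

423.5 K


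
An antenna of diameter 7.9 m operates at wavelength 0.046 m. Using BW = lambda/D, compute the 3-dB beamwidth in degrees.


BW_rad = 0.046 / 7.9 = 0.005823
BW_deg = 0.33 degrees

0.33 degrees


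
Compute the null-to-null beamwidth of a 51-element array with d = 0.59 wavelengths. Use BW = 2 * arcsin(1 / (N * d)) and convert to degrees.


1/(N*d) = 1/(51*0.59) = 0.033234
BW = 2*arcsin(0.033234) = 3.8 degrees

3.8 degrees


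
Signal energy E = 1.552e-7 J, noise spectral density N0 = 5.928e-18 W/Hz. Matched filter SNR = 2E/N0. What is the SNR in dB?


SNR_lin = 2 * 1.552e-7 / 5.928e-18 = 5.236e10
SNR_dB = 10*log10(5.236e10) = 107.2 dB

107.2 dB


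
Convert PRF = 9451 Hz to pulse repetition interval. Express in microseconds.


PRI = 1/9451 = 0.0001058089 s = 105.8 us

105.8 us


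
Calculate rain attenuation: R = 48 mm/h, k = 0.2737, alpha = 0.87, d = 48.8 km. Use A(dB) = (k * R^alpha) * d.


gamma = 0.2737 * 48^0.87 = 7.942453 dB/km
A = 7.942453 * 48.8 = 387.59 dB

387.59 dB


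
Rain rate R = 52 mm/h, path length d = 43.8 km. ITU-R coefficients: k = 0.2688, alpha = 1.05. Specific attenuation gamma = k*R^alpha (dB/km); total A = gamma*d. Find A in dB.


gamma = 0.2688 * 52^1.05 = 17.030711 dB/km
A = 17.030711 * 43.8 = 745.95 dB

745.95 dB


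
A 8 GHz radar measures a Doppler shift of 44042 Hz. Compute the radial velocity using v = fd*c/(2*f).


v = 44042 * 3e8 / (2 * 8000000000.0) = 825.8 m/s

825.8 m/s


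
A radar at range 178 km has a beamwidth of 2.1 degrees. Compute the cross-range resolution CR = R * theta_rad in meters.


BW_rad = 0.036651914
CR = 178000 * 0.036651914 = 6524.0 m

6524.0 m


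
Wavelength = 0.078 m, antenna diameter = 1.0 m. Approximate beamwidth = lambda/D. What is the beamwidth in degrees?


BW_rad = 0.078 / 1.0 = 0.078
BW_deg = 4.47 degrees

4.47 degrees


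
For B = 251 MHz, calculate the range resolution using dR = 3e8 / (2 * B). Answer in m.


dR = 3e8 / (2 * 251000000.0) = 0.6 m

0.6 m


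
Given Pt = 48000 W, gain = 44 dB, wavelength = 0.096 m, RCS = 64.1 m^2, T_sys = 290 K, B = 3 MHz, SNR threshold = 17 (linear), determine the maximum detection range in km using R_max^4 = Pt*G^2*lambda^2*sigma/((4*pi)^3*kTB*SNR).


G_lin = 10^(44/10) = 25118.864315
R^4 = 48000 * 25118.864315^2 * 0.096^2 * 64.1 / ((4*pi)^3 * 1.38e-23 * 290 * 3000000.0 * 17)
R^4 = 4.41738e22 m^4
R_max = (4.41738e22)^(1/4) = 458449.2 m = 458.4 km

458.4 km


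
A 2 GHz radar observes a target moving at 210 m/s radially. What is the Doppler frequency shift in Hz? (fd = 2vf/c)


fd = 2 * 210 * 2000000000.0 / 3e8 = 2800.0 Hz

2800.0 Hz


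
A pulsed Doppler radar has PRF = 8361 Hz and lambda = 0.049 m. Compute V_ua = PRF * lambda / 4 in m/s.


V_ua = 8361 * 0.049 / 4 = 102.4 m/s

102.4 m/s


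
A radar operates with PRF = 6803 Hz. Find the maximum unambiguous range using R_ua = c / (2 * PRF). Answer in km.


R_ua = 3e8 / (2 * 6803) = 22049.1 m = 22.0 km

22.0 km


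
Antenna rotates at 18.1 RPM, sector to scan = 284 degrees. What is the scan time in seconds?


t = 284 / (18.1 * 360) * 60 = 2.62 s

2.62 s


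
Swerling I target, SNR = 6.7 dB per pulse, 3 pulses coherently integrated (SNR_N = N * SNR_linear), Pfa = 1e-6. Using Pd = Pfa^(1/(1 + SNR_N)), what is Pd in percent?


SNR_lin = 10^(6.7/10) = 4.67735
SNR_N = 3 * 4.67735 = 14.03205
1/(1 + SNR_N) = 1/15.03205 = 0.0665245
Pd = (1e-6)^0.0665245 = 0.39889
Pd = 39.9%

39.9%


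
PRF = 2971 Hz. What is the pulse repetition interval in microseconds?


PRI = 1/2971 = 0.000336587 s = 336.6 us

336.6 us


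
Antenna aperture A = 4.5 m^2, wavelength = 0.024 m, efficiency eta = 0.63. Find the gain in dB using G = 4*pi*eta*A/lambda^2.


G_linear = 4*pi*0.63*4.5/0.024^2 = 61850.11
G_dB = 10*log10(61850.11) = 47.9 dB

47.9 dB


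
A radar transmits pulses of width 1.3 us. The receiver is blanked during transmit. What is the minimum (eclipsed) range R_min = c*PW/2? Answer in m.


R_min = 3e8 * 1.3e-6 / 2 = 195.0 m

195.0 m


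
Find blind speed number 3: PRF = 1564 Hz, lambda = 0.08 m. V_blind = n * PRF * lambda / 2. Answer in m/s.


V_blind = 3 * 1564 * 0.08 / 2 = 187.7 m/s

187.7 m/s


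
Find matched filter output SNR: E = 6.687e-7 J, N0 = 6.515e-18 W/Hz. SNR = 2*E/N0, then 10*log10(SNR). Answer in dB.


SNR_lin = 2 * 6.687e-7 / 6.515e-18 = 2.053e11
SNR_dB = 10*log10(2.053e11) = 113.1 dB

113.1 dB


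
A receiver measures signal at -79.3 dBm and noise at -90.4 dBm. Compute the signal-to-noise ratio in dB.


SNR = -79.3 - (-90.4) = 11.1 dB

11.1 dB


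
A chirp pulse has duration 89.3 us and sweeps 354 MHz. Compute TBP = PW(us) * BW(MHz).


TBP = 89.3 * 354 = 31612.2

31612.2


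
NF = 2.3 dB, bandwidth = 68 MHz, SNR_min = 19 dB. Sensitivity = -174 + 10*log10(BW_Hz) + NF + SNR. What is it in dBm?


10*log10(68000000.0) = 78.33
S = -174 + 78.33 + 2.3 + 19 = -74.4 dBm

-74.4 dBm


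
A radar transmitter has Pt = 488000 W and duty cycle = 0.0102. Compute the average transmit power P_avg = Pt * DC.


P_avg = 488000 * 0.0102 = 4977.6 W

4977.6 W


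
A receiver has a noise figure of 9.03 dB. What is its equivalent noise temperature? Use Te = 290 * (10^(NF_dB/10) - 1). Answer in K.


NF_lin = 10^(9.03/10) = 7.998343
Te = 290 * (7.998343 - 1) = 2029.5 K

2029.5 K


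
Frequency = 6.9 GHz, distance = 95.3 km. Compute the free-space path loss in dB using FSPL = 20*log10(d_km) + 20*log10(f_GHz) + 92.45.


20*log10(95.3) = 39.58
20*log10(6.9) = 16.78
FSPL = 148.8 dB

148.8 dB


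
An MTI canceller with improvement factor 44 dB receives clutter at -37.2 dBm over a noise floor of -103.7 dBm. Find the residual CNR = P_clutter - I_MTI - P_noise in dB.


CNR = -37.2 - 44 - (-103.7) = 22.5 dB

22.5 dB


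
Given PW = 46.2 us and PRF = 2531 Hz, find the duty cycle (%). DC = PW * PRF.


DC = 46.2e-6 * 2531 * 100 = 11.69%

11.69%


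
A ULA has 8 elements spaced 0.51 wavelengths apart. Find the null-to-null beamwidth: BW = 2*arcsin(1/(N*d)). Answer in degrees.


1/(N*d) = 1/(8*0.51) = 0.245098
BW = 2*arcsin(0.245098) = 28.4 degrees

28.4 degrees


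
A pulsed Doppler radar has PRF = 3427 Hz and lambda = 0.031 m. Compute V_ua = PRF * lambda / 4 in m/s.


V_ua = 3427 * 0.031 / 4 = 26.6 m/s

26.6 m/s


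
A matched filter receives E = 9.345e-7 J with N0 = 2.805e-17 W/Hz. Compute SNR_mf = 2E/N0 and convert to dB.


SNR_lin = 2 * 9.345e-7 / 2.805e-17 = 6.663e10
SNR_dB = 10*log10(6.663e10) = 108.2 dB

108.2 dB


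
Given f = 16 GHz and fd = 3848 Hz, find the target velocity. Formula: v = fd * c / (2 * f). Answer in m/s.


v = 3848 * 3e8 / (2 * 16000000000.0) = 36.1 m/s

36.1 m/s


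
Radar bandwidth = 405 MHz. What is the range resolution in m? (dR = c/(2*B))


dR = 3e8 / (2 * 405000000.0) = 0.37 m

0.37 m


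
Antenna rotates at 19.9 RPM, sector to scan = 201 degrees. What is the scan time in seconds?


t = 201 / (19.9 * 360) * 60 = 1.68 s

1.68 s


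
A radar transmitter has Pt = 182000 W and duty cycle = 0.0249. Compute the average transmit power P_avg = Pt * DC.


P_avg = 182000 * 0.0249 = 4531.8 W

4531.8 W


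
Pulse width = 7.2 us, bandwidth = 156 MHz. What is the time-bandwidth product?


TBP = 7.2 * 156 = 1123.2

1123.2


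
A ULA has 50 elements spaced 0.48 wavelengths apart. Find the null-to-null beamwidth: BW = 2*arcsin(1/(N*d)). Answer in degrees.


1/(N*d) = 1/(50*0.48) = 0.041667
BW = 2*arcsin(0.041667) = 4.8 degrees

4.8 degrees


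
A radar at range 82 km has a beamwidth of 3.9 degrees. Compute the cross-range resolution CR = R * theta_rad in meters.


BW_rad = 0.068067841
CR = 82000 * 0.068067841 = 5581.6 m

5581.6 m


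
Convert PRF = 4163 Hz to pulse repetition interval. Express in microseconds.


PRI = 1/4163 = 0.0002402114 s = 240.2 us

240.2 us


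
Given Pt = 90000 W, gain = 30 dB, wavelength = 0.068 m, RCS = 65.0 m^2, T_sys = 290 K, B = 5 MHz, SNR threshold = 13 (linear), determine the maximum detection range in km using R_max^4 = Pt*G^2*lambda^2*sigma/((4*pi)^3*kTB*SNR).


G_lin = 10^(30/10) = 1000.0
R^4 = 90000 * 1000.0^2 * 0.068^2 * 65.0 / ((4*pi)^3 * 1.38e-23 * 290 * 5000000.0 * 13)
R^4 = 5.24027e19 m^4
R_max = (5.24027e19)^(1/4) = 85082.1 m = 85.1 km

85.1 km


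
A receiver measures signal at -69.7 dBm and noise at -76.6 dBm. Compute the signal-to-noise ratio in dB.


SNR = -69.7 - (-76.6) = 6.9 dB

6.9 dB


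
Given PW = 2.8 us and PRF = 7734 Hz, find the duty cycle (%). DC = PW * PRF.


DC = 2.8e-6 * 7734 * 100 = 2.17%

2.17%


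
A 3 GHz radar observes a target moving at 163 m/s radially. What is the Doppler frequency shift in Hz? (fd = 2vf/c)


fd = 2 * 163 * 3000000000.0 / 3e8 = 3260.0 Hz

3260.0 Hz


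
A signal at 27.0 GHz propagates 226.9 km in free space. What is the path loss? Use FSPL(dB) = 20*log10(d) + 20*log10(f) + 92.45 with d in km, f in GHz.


20*log10(226.9) = 47.12
20*log10(27.0) = 28.63
FSPL = 168.2 dB

168.2 dB


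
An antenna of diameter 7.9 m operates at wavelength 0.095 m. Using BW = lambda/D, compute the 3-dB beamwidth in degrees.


BW_rad = 0.095 / 7.9 = 0.012025
BW_deg = 0.69 degrees

0.69 degrees


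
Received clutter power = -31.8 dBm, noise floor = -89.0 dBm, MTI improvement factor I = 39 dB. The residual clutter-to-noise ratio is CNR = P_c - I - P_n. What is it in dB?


CNR = -31.8 - 39 - (-89.0) = 18.2 dB

18.2 dB


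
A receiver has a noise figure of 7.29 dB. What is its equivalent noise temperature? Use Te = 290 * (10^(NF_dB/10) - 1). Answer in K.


NF_lin = 10^(7.29/10) = 5.357967
Te = 290 * (5.357967 - 1) = 1263.8 K

1263.8 K


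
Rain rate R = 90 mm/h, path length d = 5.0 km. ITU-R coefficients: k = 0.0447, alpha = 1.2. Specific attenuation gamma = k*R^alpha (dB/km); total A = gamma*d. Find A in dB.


gamma = 0.0447 * 90^1.2 = 9.894607 dB/km
A = 9.894607 * 5.0 = 49.47 dB

49.47 dB


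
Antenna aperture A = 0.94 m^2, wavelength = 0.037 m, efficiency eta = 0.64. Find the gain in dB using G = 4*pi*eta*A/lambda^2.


G_linear = 4*pi*0.64*0.94/0.037^2 = 5522.23
G_dB = 10*log10(5522.23) = 37.4 dB

37.4 dB


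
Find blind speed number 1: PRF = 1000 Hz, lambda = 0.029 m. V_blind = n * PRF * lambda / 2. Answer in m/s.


V_blind = 1 * 1000 * 0.029 / 2 = 14.5 m/s

14.5 m/s


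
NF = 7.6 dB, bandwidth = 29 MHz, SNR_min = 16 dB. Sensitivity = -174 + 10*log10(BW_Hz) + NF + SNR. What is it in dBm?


10*log10(29000000.0) = 74.62
S = -174 + 74.62 + 7.6 + 16 = -75.8 dBm

-75.8 dBm


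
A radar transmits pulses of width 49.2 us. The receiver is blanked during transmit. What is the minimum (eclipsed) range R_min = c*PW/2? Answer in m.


R_min = 3e8 * 49.2e-6 / 2 = 7380.0 m

7380.0 m


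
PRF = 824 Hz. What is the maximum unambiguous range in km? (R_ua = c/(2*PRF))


R_ua = 3e8 / (2 * 824) = 182038.8 m = 182.0 km

182.0 km


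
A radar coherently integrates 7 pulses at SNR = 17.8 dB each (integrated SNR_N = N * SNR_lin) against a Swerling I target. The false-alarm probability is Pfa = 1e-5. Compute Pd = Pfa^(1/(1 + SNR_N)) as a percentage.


SNR_lin = 10^(17.8/10) = 60.25596
SNR_N = 7 * 60.25596 = 421.79172
1/(1 + SNR_N) = 1/422.79172 = 0.0023652
Pd = (1e-5)^0.0023652 = 0.97314
Pd = 97.3%

97.3%


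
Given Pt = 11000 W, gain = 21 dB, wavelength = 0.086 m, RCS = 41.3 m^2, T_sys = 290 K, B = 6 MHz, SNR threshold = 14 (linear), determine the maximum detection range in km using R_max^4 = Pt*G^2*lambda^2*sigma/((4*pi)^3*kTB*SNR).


G_lin = 10^(21/10) = 125.892541
R^4 = 11000 * 125.892541^2 * 0.086^2 * 41.3 / ((4*pi)^3 * 1.38e-23 * 290 * 6000000.0 * 14)
R^4 = 7.98277e16 m^4
R_max = (7.98277e16)^(1/4) = 16808.9 m = 16.8 km

16.8 km


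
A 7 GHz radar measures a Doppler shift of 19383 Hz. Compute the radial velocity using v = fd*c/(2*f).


v = 19383 * 3e8 / (2 * 7000000000.0) = 415.4 m/s

415.4 m/s


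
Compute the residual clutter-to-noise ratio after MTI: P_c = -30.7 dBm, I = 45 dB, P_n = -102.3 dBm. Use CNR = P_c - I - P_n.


CNR = -30.7 - 45 - (-102.3) = 26.6 dB

26.6 dB


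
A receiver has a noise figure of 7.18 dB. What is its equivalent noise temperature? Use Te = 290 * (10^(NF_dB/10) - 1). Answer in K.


NF_lin = 10^(7.18/10) = 5.223962
Te = 290 * (5.223962 - 1) = 1224.9 K

1224.9 K


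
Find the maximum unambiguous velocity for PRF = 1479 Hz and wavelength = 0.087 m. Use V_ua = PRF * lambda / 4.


V_ua = 1479 * 0.087 / 4 = 32.2 m/s

32.2 m/s


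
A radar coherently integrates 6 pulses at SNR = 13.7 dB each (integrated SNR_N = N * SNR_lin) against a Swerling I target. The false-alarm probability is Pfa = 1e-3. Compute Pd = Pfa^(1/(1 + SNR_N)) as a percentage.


SNR_lin = 10^(13.7/10) = 23.44229
SNR_N = 6 * 23.44229 = 140.65374
1/(1 + SNR_N) = 1/141.65374 = 0.0070595
Pd = (1e-3)^0.0070595 = 0.9524
Pd = 95.2%

95.2%


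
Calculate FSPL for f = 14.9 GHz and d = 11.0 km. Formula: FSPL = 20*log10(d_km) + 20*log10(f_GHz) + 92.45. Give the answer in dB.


20*log10(11.0) = 20.83
20*log10(14.9) = 23.46
FSPL = 136.7 dB

136.7 dB


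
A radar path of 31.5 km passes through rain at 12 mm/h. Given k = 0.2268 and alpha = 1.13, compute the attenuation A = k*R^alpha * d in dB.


gamma = 0.2268 * 12^1.13 = 3.759394 dB/km
A = 3.759394 * 31.5 = 118.42 dB

118.42 dB


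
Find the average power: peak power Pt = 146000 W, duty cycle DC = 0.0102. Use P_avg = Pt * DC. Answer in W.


P_avg = 146000 * 0.0102 = 1489.2 W

1489.2 W


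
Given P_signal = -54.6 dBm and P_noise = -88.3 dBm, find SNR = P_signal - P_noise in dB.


SNR = -54.6 - (-88.3) = 33.7 dB

33.7 dB


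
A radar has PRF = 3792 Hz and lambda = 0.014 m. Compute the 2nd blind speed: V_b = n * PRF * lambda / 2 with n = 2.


V_blind = 2 * 3792 * 0.014 / 2 = 53.1 m/s

53.1 m/s


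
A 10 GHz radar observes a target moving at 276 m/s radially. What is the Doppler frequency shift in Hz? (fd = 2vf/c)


fd = 2 * 276 * 10000000000.0 / 3e8 = 18400.0 Hz

18400.0 Hz


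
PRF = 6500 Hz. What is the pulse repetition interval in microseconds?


PRI = 1/6500 = 0.0001538462 s = 153.8 us

153.8 us


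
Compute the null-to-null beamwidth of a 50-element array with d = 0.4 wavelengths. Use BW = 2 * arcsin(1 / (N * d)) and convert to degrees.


1/(N*d) = 1/(50*0.4) = 0.05
BW = 2*arcsin(0.05) = 5.7 degrees

5.7 degrees


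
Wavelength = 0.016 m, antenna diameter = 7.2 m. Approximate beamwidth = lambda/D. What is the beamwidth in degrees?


BW_rad = 0.016 / 7.2 = 0.002222
BW_deg = 0.13 degrees

0.13 degrees


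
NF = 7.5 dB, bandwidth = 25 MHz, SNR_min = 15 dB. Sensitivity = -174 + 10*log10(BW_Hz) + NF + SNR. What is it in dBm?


10*log10(25000000.0) = 73.98
S = -174 + 73.98 + 7.5 + 15 = -77.5 dBm

-77.5 dBm


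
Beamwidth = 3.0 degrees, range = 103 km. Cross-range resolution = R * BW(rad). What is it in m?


BW_rad = 0.052359878
CR = 103000 * 0.052359878 = 5393.1 m

5393.1 m


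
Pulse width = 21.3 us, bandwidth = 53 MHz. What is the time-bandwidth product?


TBP = 21.3 * 53 = 1128.9

1128.9


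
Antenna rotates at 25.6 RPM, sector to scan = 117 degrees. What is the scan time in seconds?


t = 117 / (25.6 * 360) * 60 = 0.76 s

0.76 s


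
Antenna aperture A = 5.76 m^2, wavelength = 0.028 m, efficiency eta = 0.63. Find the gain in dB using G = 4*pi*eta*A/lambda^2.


G_linear = 4*pi*0.63*5.76/0.028^2 = 58164.34
G_dB = 10*log10(58164.34) = 47.6 dB

47.6 dB


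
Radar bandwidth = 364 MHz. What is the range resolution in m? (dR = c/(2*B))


dR = 3e8 / (2 * 364000000.0) = 0.41 m

0.41 m


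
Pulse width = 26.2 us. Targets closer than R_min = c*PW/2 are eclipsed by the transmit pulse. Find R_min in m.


R_min = 3e8 * 26.2e-6 / 2 = 3930.0 m

3930.0 m


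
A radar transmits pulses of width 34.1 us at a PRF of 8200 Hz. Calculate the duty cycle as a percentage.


DC = 34.1e-6 * 8200 * 100 = 27.96%

27.96%


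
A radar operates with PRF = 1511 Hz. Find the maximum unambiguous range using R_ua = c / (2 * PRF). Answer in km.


R_ua = 3e8 / (2 * 1511) = 99272.0 m = 99.3 km

99.3 km


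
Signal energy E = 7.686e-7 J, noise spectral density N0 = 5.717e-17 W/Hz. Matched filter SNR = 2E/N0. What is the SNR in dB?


SNR_lin = 2 * 7.686e-7 / 5.717e-17 = 2.689e10
SNR_dB = 10*log10(2.689e10) = 104.3 dB

104.3 dB


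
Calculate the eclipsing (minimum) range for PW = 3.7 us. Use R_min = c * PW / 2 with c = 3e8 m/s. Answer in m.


R_min = 3e8 * 3.7e-6 / 2 = 555.0 m

555.0 m


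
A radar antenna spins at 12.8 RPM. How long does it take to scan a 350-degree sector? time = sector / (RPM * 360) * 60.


t = 350 / (12.8 * 360) * 60 = 4.56 s

4.56 s


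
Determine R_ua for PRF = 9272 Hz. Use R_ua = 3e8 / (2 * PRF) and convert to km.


R_ua = 3e8 / (2 * 9272) = 16177.7 m = 16.2 km

16.2 km


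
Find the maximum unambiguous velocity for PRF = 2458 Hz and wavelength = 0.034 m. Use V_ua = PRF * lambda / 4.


V_ua = 2458 * 0.034 / 4 = 20.9 m/s

20.9 m/s


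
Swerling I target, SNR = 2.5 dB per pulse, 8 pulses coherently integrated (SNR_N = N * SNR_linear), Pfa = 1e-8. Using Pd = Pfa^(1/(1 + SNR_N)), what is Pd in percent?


SNR_lin = 10^(2.5/10) = 1.77828
SNR_N = 8 * 1.77828 = 14.22624
1/(1 + SNR_N) = 1/15.22624 = 0.0656761
Pd = (1e-8)^0.0656761 = 0.29826
Pd = 29.8%

29.8%


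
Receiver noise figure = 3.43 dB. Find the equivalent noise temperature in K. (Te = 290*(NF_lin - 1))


NF_lin = 10^(3.43/10) = 2.202926
Te = 290 * (2.202926 - 1) = 348.8 K

348.8 K


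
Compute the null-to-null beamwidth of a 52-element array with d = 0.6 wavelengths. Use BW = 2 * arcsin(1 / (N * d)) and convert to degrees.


1/(N*d) = 1/(52*0.6) = 0.032051
BW = 2*arcsin(0.032051) = 3.7 degrees

3.7 degrees


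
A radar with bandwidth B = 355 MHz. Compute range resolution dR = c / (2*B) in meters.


dR = 3e8 / (2 * 355000000.0) = 0.42 m

0.42 m


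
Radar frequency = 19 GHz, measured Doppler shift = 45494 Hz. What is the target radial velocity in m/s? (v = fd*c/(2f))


v = 45494 * 3e8 / (2 * 19000000000.0) = 359.2 m/s

359.2 m/s


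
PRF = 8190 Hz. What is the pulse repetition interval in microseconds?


PRI = 1/8190 = 0.0001221001 s = 122.1 us

122.1 us


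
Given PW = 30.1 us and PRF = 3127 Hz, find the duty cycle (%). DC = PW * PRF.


DC = 30.1e-6 * 3127 * 100 = 9.41%

9.41%


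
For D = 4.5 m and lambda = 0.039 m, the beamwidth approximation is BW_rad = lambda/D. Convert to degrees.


BW_rad = 0.039 / 4.5 = 0.008667
BW_deg = 0.5 degrees

0.5 degrees


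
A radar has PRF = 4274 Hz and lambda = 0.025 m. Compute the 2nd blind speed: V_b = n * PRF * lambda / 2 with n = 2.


V_blind = 2 * 4274 * 0.025 / 2 = 106.9 m/s

106.9 m/s


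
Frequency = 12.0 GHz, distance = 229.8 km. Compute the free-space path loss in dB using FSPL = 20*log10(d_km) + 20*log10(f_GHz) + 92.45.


20*log10(229.8) = 47.23
20*log10(12.0) = 21.58
FSPL = 161.3 dB

161.3 dB


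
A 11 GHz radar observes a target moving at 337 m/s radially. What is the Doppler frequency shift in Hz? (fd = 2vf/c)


fd = 2 * 337 * 11000000000.0 / 3e8 = 24713.3 Hz

24713.3 Hz


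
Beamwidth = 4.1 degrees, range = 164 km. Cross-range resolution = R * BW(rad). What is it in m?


BW_rad = 0.071558499
CR = 164000 * 0.071558499 = 11735.6 m

11735.6 m


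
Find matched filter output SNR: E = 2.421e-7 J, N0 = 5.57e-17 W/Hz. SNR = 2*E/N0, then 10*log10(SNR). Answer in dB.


SNR_lin = 2 * 2.421e-7 / 5.57e-17 = 8.693e9
SNR_dB = 10*log10(8.693e9) = 99.4 dB

99.4 dB


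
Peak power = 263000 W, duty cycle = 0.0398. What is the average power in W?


P_avg = 263000 * 0.0398 = 10467.4 W

10467.4 W


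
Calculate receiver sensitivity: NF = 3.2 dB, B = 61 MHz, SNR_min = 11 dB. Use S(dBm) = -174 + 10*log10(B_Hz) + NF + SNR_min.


10*log10(61000000.0) = 77.85
S = -174 + 77.85 + 3.2 + 11 = -81.9 dBm

-81.9 dBm


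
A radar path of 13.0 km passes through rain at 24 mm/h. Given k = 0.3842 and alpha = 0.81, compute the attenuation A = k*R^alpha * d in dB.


gamma = 0.3842 * 24^0.81 = 5.041137 dB/km
A = 5.041137 * 13.0 = 65.53 dB

65.53 dB


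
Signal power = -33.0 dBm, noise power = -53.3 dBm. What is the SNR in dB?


SNR = -33.0 - (-53.3) = 20.3 dB

20.3 dB


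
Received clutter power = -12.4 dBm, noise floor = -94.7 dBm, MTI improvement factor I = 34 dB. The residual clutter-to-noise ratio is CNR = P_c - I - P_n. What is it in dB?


CNR = -12.4 - 34 - (-94.7) = 48.3 dB

48.3 dB


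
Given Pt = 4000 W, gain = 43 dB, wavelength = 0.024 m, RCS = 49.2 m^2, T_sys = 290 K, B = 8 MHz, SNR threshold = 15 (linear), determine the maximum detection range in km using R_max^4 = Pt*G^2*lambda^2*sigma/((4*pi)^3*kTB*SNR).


G_lin = 10^(43/10) = 19952.62315
R^4 = 4000 * 19952.62315^2 * 0.024^2 * 49.2 / ((4*pi)^3 * 1.38e-23 * 290 * 8000000.0 * 15)
R^4 = 4.73543e19 m^4
R_max = (4.73543e19)^(1/4) = 82954.5 m = 83.0 km

83.0 km


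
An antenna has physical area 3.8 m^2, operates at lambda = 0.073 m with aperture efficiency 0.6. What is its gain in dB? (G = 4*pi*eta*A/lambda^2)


G_linear = 4*pi*0.6*3.8/0.073^2 = 5376.49
G_dB = 10*log10(5376.49) = 37.3 dB

37.3 dB


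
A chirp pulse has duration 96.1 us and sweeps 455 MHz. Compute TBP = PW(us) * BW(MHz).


TBP = 96.1 * 455 = 43725.5

43725.5


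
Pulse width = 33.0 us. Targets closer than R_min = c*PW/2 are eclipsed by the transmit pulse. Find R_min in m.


R_min = 3e8 * 33.0e-6 / 2 = 4950.0 m

4950.0 m


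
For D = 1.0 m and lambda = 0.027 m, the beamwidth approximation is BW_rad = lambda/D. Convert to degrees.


BW_rad = 0.027 / 1.0 = 0.027
BW_deg = 1.55 degrees

1.55 degrees


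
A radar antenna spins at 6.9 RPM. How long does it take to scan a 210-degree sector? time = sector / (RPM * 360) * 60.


t = 210 / (6.9 * 360) * 60 = 5.07 s

5.07 s


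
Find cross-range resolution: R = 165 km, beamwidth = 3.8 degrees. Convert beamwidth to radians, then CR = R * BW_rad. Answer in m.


BW_rad = 0.066322512
CR = 165000 * 0.066322512 = 10943.2 m

10943.2 m


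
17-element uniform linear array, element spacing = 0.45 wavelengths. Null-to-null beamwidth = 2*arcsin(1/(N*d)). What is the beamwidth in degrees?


1/(N*d) = 1/(17*0.45) = 0.130719
BW = 2*arcsin(0.130719) = 15.0 degrees

15.0 degrees


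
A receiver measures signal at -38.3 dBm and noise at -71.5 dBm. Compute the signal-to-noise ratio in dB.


SNR = -38.3 - (-71.5) = 33.2 dB

33.2 dB


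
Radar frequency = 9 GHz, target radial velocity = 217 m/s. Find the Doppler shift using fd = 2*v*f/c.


fd = 2 * 217 * 9000000000.0 / 3e8 = 13020.0 Hz

13020.0 Hz


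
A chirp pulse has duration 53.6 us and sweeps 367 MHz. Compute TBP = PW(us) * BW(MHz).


TBP = 53.6 * 367 = 19671.2

19671.2


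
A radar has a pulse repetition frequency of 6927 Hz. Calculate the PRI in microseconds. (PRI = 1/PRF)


PRI = 1/6927 = 0.0001443626 s = 144.4 us

144.4 us


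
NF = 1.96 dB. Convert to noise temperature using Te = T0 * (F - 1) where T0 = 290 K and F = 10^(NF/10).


NF_lin = 10^(1.96/10) = 1.570363
Te = 290 * (1.570363 - 1) = 165.4 K

165.4 K


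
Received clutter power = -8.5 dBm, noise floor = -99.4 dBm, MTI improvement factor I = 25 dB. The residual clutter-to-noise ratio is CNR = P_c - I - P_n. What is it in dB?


CNR = -8.5 - 25 - (-99.4) = 65.9 dB

65.9 dB


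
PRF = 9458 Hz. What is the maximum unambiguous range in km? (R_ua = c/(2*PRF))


R_ua = 3e8 / (2 * 9458) = 15859.6 m = 15.9 km

15.9 km


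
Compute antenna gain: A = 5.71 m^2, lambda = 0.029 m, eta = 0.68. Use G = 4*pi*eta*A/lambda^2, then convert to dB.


G_linear = 4*pi*0.68*5.71/0.029^2 = 58017.48
G_dB = 10*log10(58017.48) = 47.6 dB

47.6 dB


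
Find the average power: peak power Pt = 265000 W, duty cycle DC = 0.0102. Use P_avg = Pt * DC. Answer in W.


P_avg = 265000 * 0.0102 = 2703.0 W

2703.0 W


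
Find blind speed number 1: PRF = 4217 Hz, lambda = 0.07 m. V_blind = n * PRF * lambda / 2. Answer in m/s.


V_blind = 1 * 4217 * 0.07 / 2 = 147.6 m/s

147.6 m/s


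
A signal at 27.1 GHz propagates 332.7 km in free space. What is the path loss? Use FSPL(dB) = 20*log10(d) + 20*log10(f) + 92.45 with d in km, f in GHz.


20*log10(332.7) = 50.44
20*log10(27.1) = 28.66
FSPL = 171.6 dB

171.6 dB


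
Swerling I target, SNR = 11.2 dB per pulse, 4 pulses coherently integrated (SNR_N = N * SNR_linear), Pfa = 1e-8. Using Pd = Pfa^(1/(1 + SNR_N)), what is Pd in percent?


SNR_lin = 10^(11.2/10) = 13.18257
SNR_N = 4 * 13.18257 = 52.73028
1/(1 + SNR_N) = 1/53.73028 = 0.0186115
Pd = (1e-8)^0.0186115 = 0.70975
Pd = 71.0%

71.0%


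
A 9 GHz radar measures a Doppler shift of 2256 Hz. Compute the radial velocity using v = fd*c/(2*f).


v = 2256 * 3e8 / (2 * 9000000000.0) = 37.6 m/s

37.6 m/s


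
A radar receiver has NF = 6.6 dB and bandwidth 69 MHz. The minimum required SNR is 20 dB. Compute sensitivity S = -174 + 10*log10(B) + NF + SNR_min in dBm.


10*log10(69000000.0) = 78.39
S = -174 + 78.39 + 6.6 + 20 = -69.0 dBm

-69.0 dBm


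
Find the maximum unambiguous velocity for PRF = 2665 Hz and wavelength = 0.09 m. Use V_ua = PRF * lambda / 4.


V_ua = 2665 * 0.09 / 4 = 60.0 m/s

60.0 m/s


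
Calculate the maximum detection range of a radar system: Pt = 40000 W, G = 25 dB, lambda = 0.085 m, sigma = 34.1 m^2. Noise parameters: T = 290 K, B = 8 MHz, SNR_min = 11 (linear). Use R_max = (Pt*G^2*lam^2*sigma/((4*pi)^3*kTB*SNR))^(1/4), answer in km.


G_lin = 10^(25/10) = 316.227766
R^4 = 40000 * 316.227766^2 * 0.085^2 * 34.1 / ((4*pi)^3 * 1.38e-23 * 290 * 8000000.0 * 11)
R^4 = 1.41014e18 m^4
R_max = (1.41014e18)^(1/4) = 34460.0 m = 34.5 km

34.5 km


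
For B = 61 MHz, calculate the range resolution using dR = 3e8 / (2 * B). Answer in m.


dR = 3e8 / (2 * 61000000.0) = 2.46 m

2.46 m


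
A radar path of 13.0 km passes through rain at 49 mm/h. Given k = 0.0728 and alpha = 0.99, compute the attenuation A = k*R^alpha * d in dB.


gamma = 0.0728 * 49^0.99 = 3.431038 dB/km
A = 3.431038 * 13.0 = 44.6 dB

44.6 dB


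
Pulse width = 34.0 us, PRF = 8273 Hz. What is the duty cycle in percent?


DC = 34.0e-6 * 8273 * 100 = 28.13%

28.13%


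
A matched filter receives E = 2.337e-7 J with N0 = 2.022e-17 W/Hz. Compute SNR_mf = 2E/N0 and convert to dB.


SNR_lin = 2 * 2.337e-7 / 2.022e-17 = 2.312e10
SNR_dB = 10*log10(2.312e10) = 103.6 dB

103.6 dB


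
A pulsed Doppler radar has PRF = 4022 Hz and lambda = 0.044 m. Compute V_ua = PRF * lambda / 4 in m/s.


V_ua = 4022 * 0.044 / 4 = 44.2 m/s

44.2 m/s


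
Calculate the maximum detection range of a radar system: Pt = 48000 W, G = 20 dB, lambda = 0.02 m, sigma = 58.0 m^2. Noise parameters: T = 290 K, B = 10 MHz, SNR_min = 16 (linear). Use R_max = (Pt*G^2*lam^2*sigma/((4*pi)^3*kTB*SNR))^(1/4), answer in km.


G_lin = 10^(20/10) = 100.0
R^4 = 48000 * 100.0^2 * 0.02^2 * 58.0 / ((4*pi)^3 * 1.38e-23 * 290 * 10000000.0 * 16)
R^4 = 8.764e15 m^4
R_max = (8.764e15)^(1/4) = 9675.5 m = 9.7 km

9.7 km


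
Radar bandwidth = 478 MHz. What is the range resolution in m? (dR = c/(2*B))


dR = 3e8 / (2 * 478000000.0) = 0.31 m

0.31 m


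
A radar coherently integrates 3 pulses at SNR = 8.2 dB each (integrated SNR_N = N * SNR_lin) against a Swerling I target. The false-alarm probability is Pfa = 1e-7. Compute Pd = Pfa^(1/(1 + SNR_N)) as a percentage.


SNR_lin = 10^(8.2/10) = 6.60693
SNR_N = 3 * 6.60693 = 19.82079
1/(1 + SNR_N) = 1/20.82079 = 0.0480289
Pd = (1e-7)^0.0480289 = 0.4611
Pd = 46.1%

46.1%


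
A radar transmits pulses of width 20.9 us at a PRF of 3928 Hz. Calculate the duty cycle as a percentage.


DC = 20.9e-6 * 3928 * 100 = 8.21%

8.21%


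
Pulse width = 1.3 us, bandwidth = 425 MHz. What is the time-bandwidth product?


TBP = 1.3 * 425 = 552.5

552.5


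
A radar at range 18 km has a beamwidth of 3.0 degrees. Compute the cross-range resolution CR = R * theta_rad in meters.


BW_rad = 0.052359878
CR = 18000 * 0.052359878 = 942.5 m

942.5 m
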